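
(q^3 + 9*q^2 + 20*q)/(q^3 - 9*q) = (q^2 + 9*q + 20)/(q^2 - 9)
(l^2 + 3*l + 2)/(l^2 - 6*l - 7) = (l + 2)/(l - 7)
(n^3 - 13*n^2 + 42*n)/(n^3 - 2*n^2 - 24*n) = (n - 7)/(n + 4)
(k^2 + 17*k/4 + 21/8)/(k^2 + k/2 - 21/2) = (k + 3/4)/(k - 3)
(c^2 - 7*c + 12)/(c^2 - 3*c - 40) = (-c^2 + 7*c - 12)/(-c^2 + 3*c + 40)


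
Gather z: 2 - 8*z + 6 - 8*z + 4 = 12 - 16*z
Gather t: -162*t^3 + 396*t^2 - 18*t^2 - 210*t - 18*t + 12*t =-162*t^3 + 378*t^2 - 216*t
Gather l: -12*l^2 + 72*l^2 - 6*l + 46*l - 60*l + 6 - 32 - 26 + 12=60*l^2 - 20*l - 40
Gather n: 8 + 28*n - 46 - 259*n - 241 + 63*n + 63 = -168*n - 216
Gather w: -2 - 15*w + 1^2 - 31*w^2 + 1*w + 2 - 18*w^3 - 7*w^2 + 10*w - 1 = -18*w^3 - 38*w^2 - 4*w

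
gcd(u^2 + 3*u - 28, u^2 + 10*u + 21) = u + 7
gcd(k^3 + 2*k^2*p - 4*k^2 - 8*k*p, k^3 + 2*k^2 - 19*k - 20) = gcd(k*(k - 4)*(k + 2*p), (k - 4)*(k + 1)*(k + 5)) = k - 4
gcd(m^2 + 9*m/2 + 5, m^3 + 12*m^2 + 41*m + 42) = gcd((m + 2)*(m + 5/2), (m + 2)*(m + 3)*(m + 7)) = m + 2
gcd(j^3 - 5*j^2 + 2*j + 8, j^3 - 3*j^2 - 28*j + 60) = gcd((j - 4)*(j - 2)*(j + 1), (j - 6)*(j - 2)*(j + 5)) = j - 2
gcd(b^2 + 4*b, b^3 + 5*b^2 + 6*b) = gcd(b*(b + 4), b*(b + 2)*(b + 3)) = b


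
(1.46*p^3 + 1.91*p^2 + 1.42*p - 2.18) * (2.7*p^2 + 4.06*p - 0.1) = 3.942*p^5 + 11.0846*p^4 + 11.4426*p^3 - 0.311800000000002*p^2 - 8.9928*p + 0.218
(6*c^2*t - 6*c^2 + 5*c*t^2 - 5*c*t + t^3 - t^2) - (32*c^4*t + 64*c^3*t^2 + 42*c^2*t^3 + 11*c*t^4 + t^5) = -32*c^4*t - 64*c^3*t^2 - 42*c^2*t^3 + 6*c^2*t - 6*c^2 - 11*c*t^4 + 5*c*t^2 - 5*c*t - t^5 + t^3 - t^2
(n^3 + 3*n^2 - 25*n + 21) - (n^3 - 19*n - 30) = 3*n^2 - 6*n + 51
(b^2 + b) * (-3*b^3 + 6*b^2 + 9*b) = -3*b^5 + 3*b^4 + 15*b^3 + 9*b^2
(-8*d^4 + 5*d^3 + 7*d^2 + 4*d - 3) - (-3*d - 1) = -8*d^4 + 5*d^3 + 7*d^2 + 7*d - 2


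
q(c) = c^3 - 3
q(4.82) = 108.98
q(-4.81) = -114.28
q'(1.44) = 6.22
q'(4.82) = 69.70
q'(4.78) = 68.55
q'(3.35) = 33.67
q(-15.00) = -3378.00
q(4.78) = 106.22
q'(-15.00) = 675.00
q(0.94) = -2.17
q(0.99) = -2.03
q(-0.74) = -3.41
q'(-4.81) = 69.41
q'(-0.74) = 1.64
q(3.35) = 34.60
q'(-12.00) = 432.00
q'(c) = 3*c^2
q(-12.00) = -1731.00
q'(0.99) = 2.94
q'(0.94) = 2.65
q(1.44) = -0.01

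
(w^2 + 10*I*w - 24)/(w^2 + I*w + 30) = (w + 4*I)/(w - 5*I)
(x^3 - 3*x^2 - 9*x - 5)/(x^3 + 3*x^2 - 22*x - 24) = (x^2 - 4*x - 5)/(x^2 + 2*x - 24)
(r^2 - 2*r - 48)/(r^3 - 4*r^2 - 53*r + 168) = (r + 6)/(r^2 + 4*r - 21)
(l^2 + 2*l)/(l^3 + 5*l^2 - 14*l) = (l + 2)/(l^2 + 5*l - 14)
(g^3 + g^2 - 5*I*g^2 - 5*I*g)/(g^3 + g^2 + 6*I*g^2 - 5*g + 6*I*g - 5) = g*(g - 5*I)/(g^2 + 6*I*g - 5)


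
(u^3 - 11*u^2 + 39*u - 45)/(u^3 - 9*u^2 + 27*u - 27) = (u - 5)/(u - 3)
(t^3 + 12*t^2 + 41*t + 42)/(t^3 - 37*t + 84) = (t^2 + 5*t + 6)/(t^2 - 7*t + 12)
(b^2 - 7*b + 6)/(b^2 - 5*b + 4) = (b - 6)/(b - 4)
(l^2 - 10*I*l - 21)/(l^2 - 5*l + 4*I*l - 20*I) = (l^2 - 10*I*l - 21)/(l^2 + l*(-5 + 4*I) - 20*I)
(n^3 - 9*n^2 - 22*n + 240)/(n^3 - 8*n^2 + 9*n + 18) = (n^2 - 3*n - 40)/(n^2 - 2*n - 3)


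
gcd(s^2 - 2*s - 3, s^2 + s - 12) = s - 3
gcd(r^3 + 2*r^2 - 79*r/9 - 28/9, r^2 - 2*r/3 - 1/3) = r + 1/3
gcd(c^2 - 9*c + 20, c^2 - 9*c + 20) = c^2 - 9*c + 20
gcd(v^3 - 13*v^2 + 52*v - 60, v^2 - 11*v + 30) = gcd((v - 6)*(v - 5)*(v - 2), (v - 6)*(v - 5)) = v^2 - 11*v + 30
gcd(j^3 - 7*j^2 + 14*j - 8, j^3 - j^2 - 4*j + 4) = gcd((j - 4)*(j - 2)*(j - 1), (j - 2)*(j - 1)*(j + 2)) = j^2 - 3*j + 2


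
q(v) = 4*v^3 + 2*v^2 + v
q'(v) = 12*v^2 + 4*v + 1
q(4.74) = 475.66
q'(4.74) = 289.57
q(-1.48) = -10.07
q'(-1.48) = 21.36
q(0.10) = 0.12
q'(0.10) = 1.52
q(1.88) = 35.53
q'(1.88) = 50.93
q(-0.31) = -0.24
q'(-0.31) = 0.91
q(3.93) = 277.61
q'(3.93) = 202.06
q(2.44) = 72.45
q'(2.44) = 82.20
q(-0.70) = -1.09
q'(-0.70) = 4.08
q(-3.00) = -93.00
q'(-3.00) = 97.00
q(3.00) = 129.00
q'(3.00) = 121.00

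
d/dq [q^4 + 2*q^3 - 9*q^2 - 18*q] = 4*q^3 + 6*q^2 - 18*q - 18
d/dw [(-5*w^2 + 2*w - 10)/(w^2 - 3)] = 2*(-w^2 + 25*w - 3)/(w^4 - 6*w^2 + 9)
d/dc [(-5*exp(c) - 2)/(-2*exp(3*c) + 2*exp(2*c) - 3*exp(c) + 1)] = (-20*exp(3*c) - 2*exp(2*c) + 8*exp(c) - 11)*exp(c)/(4*exp(6*c) - 8*exp(5*c) + 16*exp(4*c) - 16*exp(3*c) + 13*exp(2*c) - 6*exp(c) + 1)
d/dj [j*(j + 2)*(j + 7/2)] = 3*j^2 + 11*j + 7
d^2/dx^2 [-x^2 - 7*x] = -2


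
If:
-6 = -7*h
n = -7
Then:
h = 6/7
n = -7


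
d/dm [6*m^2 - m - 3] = 12*m - 1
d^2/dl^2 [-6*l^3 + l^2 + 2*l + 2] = 2 - 36*l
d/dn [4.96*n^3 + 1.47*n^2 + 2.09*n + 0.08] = 14.88*n^2 + 2.94*n + 2.09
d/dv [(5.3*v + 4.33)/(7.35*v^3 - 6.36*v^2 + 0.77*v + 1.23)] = (-77.91*v^3 - 61.7685*v^2 + 55.0776*v + 3.1849)/(54.0225*v^6 - 93.492*v^5 + 51.7686*v^4 + 8.2866*v^3 - 15.0527*v^2 + 1.8942*v + 1.5129)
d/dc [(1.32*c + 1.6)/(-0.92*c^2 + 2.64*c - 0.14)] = (1.2144*c^2 + 2.944*c - 4.4088)/(0.8464*c^4 - 4.8576*c^3 + 7.2272*c^2 - 0.7392*c + 0.0196)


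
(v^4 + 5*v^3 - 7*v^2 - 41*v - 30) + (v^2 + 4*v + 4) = v^4 + 5*v^3 - 6*v^2 - 37*v - 26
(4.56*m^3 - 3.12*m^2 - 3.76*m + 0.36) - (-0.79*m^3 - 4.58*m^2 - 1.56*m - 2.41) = 5.35*m^3 + 1.46*m^2 - 2.2*m + 2.77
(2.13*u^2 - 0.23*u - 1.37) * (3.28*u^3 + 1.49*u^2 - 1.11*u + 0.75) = 6.9864*u^5 + 2.4193*u^4 - 7.2006*u^3 - 0.1885*u^2 + 1.3482*u - 1.0275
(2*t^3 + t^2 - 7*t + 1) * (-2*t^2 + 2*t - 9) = -4*t^5 + 2*t^4 - 2*t^3 - 25*t^2 + 65*t - 9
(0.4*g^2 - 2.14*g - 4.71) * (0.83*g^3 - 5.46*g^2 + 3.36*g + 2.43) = 0.332*g^5 - 3.9602*g^4 + 9.1191*g^3 + 19.4982*g^2 - 21.0258*g - 11.4453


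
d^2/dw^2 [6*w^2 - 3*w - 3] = 12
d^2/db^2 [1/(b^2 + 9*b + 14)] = 2*(-b^2 - 9*b + (2*b + 9)^2 - 14)/(b^2 + 9*b + 14)^3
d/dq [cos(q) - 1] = -sin(q)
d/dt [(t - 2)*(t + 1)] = 2*t - 1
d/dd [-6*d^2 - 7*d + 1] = -12*d - 7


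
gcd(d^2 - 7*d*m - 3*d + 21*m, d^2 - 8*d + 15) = d - 3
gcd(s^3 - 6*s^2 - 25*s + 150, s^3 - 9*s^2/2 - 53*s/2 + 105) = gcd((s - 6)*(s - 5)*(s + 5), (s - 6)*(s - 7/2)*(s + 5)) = s^2 - s - 30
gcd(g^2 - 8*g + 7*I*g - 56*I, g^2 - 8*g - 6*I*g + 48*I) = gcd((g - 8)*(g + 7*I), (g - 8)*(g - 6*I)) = g - 8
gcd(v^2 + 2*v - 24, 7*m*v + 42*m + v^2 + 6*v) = v + 6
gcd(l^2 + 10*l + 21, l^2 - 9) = l + 3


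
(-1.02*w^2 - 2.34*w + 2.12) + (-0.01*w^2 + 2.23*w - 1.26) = -1.03*w^2 - 0.11*w + 0.86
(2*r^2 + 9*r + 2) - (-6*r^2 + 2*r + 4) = 8*r^2 + 7*r - 2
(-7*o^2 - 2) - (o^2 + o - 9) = -8*o^2 - o + 7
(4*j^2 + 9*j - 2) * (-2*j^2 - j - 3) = -8*j^4 - 22*j^3 - 17*j^2 - 25*j + 6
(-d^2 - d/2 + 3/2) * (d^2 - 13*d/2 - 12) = -d^4 + 6*d^3 + 67*d^2/4 - 15*d/4 - 18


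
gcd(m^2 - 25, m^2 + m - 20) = m + 5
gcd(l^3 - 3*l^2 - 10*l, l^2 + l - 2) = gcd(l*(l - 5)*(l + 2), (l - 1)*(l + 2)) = l + 2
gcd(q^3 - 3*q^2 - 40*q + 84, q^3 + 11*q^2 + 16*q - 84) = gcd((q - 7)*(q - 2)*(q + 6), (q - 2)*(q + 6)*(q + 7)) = q^2 + 4*q - 12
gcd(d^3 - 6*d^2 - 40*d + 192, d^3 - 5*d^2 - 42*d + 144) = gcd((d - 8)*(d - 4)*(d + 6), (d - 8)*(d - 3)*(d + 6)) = d^2 - 2*d - 48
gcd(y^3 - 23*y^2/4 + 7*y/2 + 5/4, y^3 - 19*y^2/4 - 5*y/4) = y^2 - 19*y/4 - 5/4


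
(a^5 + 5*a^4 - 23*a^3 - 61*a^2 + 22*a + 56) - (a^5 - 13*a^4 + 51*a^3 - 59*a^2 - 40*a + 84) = 18*a^4 - 74*a^3 - 2*a^2 + 62*a - 28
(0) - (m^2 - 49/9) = 49/9 - m^2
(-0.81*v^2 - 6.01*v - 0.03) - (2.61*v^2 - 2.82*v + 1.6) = -3.42*v^2 - 3.19*v - 1.63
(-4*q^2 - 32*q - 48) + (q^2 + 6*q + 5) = -3*q^2 - 26*q - 43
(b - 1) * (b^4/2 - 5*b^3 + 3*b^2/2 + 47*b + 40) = b^5/2 - 11*b^4/2 + 13*b^3/2 + 91*b^2/2 - 7*b - 40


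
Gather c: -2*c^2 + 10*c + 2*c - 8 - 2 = -2*c^2 + 12*c - 10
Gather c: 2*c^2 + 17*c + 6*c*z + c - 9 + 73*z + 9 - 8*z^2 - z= 2*c^2 + c*(6*z + 18) - 8*z^2 + 72*z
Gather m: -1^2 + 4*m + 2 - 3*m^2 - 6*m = -3*m^2 - 2*m + 1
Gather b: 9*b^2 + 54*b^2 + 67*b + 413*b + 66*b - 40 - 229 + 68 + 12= 63*b^2 + 546*b - 189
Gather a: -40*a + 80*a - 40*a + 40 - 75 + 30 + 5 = 0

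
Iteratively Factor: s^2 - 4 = (s - 2)*(s + 2)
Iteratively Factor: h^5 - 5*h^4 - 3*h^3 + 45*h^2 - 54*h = (h - 3)*(h^4 - 2*h^3 - 9*h^2 + 18*h) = (h - 3)*(h + 3)*(h^3 - 5*h^2 + 6*h) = (h - 3)*(h - 2)*(h + 3)*(h^2 - 3*h) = (h - 3)^2*(h - 2)*(h + 3)*(h)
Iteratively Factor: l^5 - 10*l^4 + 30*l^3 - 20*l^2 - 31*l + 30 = (l - 3)*(l^4 - 7*l^3 + 9*l^2 + 7*l - 10) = (l - 3)*(l - 1)*(l^3 - 6*l^2 + 3*l + 10) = (l - 3)*(l - 1)*(l + 1)*(l^2 - 7*l + 10) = (l - 5)*(l - 3)*(l - 1)*(l + 1)*(l - 2)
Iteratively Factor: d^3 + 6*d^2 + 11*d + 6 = (d + 3)*(d^2 + 3*d + 2) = (d + 2)*(d + 3)*(d + 1)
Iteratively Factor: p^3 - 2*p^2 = (p)*(p^2 - 2*p) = p^2*(p - 2)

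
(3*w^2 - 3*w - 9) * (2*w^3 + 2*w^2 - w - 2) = 6*w^5 - 27*w^3 - 21*w^2 + 15*w + 18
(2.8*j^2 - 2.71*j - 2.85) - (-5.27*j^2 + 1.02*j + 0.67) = 8.07*j^2 - 3.73*j - 3.52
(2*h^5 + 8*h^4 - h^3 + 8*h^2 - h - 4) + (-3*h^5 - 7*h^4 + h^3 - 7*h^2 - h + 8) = -h^5 + h^4 + h^2 - 2*h + 4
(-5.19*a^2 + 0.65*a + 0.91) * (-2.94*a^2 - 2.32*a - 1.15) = 15.2586*a^4 + 10.1298*a^3 + 1.7851*a^2 - 2.8587*a - 1.0465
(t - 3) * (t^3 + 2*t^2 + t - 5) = t^4 - t^3 - 5*t^2 - 8*t + 15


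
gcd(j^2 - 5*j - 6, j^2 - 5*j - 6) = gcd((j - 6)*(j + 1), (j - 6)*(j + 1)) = j^2 - 5*j - 6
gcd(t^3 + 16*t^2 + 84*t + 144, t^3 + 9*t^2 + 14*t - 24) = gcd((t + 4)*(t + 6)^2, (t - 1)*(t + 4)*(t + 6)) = t^2 + 10*t + 24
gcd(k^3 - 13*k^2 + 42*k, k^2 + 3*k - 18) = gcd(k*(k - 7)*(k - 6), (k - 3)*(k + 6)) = 1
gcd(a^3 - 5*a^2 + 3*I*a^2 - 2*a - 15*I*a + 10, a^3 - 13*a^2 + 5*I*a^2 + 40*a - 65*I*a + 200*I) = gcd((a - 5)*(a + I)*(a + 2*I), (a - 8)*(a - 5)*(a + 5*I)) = a - 5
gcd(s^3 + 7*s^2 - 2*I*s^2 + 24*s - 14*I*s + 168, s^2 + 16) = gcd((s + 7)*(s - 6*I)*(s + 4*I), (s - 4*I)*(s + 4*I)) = s + 4*I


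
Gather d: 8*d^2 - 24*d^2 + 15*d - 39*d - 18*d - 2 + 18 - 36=-16*d^2 - 42*d - 20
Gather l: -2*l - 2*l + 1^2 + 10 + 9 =20 - 4*l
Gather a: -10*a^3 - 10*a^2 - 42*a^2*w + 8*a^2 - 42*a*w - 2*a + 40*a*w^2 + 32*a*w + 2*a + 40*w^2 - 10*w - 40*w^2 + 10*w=-10*a^3 + a^2*(-42*w - 2) + a*(40*w^2 - 10*w)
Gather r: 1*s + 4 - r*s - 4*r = r*(-s - 4) + s + 4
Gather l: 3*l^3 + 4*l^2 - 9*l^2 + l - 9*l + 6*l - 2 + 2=3*l^3 - 5*l^2 - 2*l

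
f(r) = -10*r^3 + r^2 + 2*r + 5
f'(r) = -30*r^2 + 2*r + 2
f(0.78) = 2.42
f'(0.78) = -14.69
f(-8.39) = 5964.51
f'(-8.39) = -2126.54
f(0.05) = 5.10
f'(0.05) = 2.02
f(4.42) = -830.13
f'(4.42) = -575.25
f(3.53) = -415.35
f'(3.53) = -364.77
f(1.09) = -4.58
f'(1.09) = -31.46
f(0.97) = -1.25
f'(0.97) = -24.29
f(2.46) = -132.90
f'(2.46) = -174.63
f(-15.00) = 33950.00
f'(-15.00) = -6778.00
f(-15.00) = 33950.00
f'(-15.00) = -6778.00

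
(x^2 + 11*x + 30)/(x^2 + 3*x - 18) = (x + 5)/(x - 3)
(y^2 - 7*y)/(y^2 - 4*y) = (y - 7)/(y - 4)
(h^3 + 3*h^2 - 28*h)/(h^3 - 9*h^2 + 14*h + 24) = h*(h + 7)/(h^2 - 5*h - 6)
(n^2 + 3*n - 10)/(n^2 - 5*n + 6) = (n + 5)/(n - 3)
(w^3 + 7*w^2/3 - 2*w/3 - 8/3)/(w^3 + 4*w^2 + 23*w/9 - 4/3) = 3*(w^2 + w - 2)/(3*w^2 + 8*w - 3)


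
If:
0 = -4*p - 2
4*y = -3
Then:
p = -1/2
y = -3/4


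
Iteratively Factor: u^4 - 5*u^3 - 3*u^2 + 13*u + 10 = (u + 1)*(u^3 - 6*u^2 + 3*u + 10) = (u - 5)*(u + 1)*(u^2 - u - 2) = (u - 5)*(u - 2)*(u + 1)*(u + 1)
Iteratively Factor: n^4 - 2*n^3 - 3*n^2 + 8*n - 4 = (n - 2)*(n^3 - 3*n + 2) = (n - 2)*(n - 1)*(n^2 + n - 2) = (n - 2)*(n - 1)^2*(n + 2)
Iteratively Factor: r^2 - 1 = (r + 1)*(r - 1)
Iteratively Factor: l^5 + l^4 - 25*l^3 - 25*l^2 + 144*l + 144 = (l - 4)*(l^4 + 5*l^3 - 5*l^2 - 45*l - 36) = (l - 4)*(l + 3)*(l^3 + 2*l^2 - 11*l - 12) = (l - 4)*(l - 3)*(l + 3)*(l^2 + 5*l + 4) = (l - 4)*(l - 3)*(l + 1)*(l + 3)*(l + 4)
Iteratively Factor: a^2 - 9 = (a + 3)*(a - 3)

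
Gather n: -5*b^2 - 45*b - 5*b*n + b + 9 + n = -5*b^2 - 44*b + n*(1 - 5*b) + 9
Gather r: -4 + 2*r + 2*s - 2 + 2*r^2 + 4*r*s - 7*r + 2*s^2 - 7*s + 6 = 2*r^2 + r*(4*s - 5) + 2*s^2 - 5*s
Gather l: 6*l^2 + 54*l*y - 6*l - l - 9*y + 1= 6*l^2 + l*(54*y - 7) - 9*y + 1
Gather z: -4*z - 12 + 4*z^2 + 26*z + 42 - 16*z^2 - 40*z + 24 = -12*z^2 - 18*z + 54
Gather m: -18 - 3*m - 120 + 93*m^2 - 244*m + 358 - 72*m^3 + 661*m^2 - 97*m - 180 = -72*m^3 + 754*m^2 - 344*m + 40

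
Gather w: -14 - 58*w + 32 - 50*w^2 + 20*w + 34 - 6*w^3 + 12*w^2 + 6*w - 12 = -6*w^3 - 38*w^2 - 32*w + 40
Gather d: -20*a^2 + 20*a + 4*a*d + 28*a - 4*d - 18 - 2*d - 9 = -20*a^2 + 48*a + d*(4*a - 6) - 27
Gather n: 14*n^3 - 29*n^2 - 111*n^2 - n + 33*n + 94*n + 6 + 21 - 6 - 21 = 14*n^3 - 140*n^2 + 126*n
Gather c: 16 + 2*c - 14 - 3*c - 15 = -c - 13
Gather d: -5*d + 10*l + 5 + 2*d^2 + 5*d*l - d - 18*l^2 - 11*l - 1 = 2*d^2 + d*(5*l - 6) - 18*l^2 - l + 4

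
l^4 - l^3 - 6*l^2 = l^2*(l - 3)*(l + 2)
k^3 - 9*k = k*(k - 3)*(k + 3)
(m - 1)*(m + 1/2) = m^2 - m/2 - 1/2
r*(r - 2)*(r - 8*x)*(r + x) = r^4 - 7*r^3*x - 2*r^3 - 8*r^2*x^2 + 14*r^2*x + 16*r*x^2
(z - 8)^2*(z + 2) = z^3 - 14*z^2 + 32*z + 128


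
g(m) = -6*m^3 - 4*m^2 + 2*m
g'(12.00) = -2686.00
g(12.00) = -10920.00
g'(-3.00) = -136.00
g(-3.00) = 120.00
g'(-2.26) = -71.86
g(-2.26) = 44.31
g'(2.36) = -117.13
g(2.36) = -96.42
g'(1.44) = -46.84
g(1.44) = -23.33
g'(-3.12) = -148.26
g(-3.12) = 137.05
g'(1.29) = -38.27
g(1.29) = -16.96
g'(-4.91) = -392.67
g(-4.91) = 603.97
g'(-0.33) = 2.68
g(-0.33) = -0.88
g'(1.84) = -73.66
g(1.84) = -47.24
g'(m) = -18*m^2 - 8*m + 2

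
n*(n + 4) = n^2 + 4*n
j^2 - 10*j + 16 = (j - 8)*(j - 2)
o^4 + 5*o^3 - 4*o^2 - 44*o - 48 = (o - 3)*(o + 2)^2*(o + 4)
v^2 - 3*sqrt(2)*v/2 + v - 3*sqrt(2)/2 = (v + 1)*(v - 3*sqrt(2)/2)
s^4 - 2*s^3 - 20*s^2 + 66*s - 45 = (s - 3)^2*(s - 1)*(s + 5)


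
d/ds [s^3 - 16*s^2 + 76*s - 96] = 3*s^2 - 32*s + 76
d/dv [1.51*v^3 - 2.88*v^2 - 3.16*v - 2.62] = 4.53*v^2 - 5.76*v - 3.16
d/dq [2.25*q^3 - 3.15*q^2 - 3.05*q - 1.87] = 6.75*q^2 - 6.3*q - 3.05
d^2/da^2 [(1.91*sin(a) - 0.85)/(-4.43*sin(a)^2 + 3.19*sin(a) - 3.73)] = (37.483559*sin(a)^5 - 39.7331129999999*sin(a)^4 - 228.295177*sin(a)^3 + 170.345082*sin(a)^2 + 133.751968*sin(a) - 56.244294)/(4.43*sin(a)^2 - 3.19*sin(a) + 3.73)^3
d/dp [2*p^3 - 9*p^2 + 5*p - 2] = 6*p^2 - 18*p + 5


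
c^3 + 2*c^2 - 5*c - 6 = (c - 2)*(c + 1)*(c + 3)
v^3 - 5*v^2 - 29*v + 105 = (v - 7)*(v - 3)*(v + 5)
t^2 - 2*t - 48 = (t - 8)*(t + 6)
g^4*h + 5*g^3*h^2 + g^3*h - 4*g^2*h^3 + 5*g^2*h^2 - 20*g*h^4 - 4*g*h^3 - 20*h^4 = (g - 2*h)*(g + 2*h)*(g + 5*h)*(g*h + h)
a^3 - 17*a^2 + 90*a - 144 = (a - 8)*(a - 6)*(a - 3)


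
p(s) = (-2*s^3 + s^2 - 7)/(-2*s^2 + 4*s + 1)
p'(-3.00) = 1.00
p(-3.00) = -1.93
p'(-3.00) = 1.00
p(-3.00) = -1.93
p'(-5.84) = 0.97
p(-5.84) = -4.70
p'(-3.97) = 0.97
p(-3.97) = -2.89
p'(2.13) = -546.16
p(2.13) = -48.84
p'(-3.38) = 0.99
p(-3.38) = -2.31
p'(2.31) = -674.84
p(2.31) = 60.89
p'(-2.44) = 1.06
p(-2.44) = -1.36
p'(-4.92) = 0.97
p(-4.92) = -3.81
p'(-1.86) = 1.23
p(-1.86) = -0.70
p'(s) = (4*s - 4)*(-2*s^3 + s^2 - 7)/(-2*s^2 + 4*s + 1)^2 + (-6*s^2 + 2*s)/(-2*s^2 + 4*s + 1)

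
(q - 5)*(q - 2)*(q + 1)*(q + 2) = q^4 - 4*q^3 - 9*q^2 + 16*q + 20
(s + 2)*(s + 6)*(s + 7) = s^3 + 15*s^2 + 68*s + 84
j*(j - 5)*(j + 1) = j^3 - 4*j^2 - 5*j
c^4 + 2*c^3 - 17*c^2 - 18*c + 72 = (c - 3)*(c - 2)*(c + 3)*(c + 4)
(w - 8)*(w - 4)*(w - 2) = w^3 - 14*w^2 + 56*w - 64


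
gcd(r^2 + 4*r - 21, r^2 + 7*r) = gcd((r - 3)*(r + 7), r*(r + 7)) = r + 7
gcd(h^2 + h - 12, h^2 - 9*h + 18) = h - 3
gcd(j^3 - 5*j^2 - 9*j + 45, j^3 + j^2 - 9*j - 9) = j^2 - 9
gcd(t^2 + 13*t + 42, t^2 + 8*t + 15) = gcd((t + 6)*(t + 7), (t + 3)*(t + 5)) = 1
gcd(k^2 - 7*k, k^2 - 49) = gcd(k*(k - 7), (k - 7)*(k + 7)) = k - 7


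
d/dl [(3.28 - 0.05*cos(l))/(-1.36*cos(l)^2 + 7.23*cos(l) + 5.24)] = (0.068*cos(l)^2 - 8.9216*cos(l) + 23.9764)*sin(l)/(1.8496*cos(l)^4 - 19.6656*cos(l)^3 + 38.0201*cos(l)^2 + 75.7704*cos(l) + 27.4576)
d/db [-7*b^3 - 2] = -21*b^2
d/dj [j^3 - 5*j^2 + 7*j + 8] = 3*j^2 - 10*j + 7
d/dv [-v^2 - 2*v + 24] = -2*v - 2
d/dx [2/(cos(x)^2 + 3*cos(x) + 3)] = 2*(2*cos(x) + 3)*sin(x)/(cos(x)^2 + 3*cos(x) + 3)^2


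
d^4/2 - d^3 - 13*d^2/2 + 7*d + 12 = (d/2 + 1/2)*(d - 4)*(d - 2)*(d + 3)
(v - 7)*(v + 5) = v^2 - 2*v - 35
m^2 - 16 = (m - 4)*(m + 4)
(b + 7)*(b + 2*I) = b^2 + 7*b + 2*I*b + 14*I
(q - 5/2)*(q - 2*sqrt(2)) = q^2 - 2*sqrt(2)*q - 5*q/2 + 5*sqrt(2)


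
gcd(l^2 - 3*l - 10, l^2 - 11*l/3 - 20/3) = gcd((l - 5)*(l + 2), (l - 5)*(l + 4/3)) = l - 5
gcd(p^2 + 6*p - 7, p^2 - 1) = p - 1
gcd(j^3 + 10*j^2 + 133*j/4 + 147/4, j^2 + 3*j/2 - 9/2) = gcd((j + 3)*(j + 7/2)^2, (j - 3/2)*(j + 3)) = j + 3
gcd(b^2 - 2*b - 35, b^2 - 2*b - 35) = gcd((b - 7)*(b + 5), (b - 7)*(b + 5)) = b^2 - 2*b - 35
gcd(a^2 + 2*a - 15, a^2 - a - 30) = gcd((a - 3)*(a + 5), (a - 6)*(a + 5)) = a + 5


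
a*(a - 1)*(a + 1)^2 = a^4 + a^3 - a^2 - a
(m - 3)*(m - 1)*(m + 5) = m^3 + m^2 - 17*m + 15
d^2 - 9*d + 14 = (d - 7)*(d - 2)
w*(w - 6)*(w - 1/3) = w^3 - 19*w^2/3 + 2*w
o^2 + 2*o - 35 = (o - 5)*(o + 7)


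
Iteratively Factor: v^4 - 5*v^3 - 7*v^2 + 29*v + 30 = (v - 3)*(v^3 - 2*v^2 - 13*v - 10) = (v - 3)*(v + 2)*(v^2 - 4*v - 5) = (v - 3)*(v + 1)*(v + 2)*(v - 5)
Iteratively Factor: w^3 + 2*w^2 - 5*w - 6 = (w + 1)*(w^2 + w - 6) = (w - 2)*(w + 1)*(w + 3)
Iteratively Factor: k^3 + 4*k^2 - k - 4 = (k + 1)*(k^2 + 3*k - 4) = (k - 1)*(k + 1)*(k + 4)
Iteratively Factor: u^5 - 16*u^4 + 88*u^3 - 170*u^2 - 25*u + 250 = (u - 5)*(u^4 - 11*u^3 + 33*u^2 - 5*u - 50) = (u - 5)*(u + 1)*(u^3 - 12*u^2 + 45*u - 50) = (u - 5)*(u - 2)*(u + 1)*(u^2 - 10*u + 25) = (u - 5)^2*(u - 2)*(u + 1)*(u - 5)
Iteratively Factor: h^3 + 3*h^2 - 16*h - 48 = (h - 4)*(h^2 + 7*h + 12) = (h - 4)*(h + 4)*(h + 3)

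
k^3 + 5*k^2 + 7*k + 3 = (k + 1)^2*(k + 3)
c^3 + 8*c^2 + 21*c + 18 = (c + 2)*(c + 3)^2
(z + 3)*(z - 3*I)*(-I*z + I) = -I*z^3 - 3*z^2 - 2*I*z^2 - 6*z + 3*I*z + 9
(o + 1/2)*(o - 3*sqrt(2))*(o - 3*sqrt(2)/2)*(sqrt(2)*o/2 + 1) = sqrt(2)*o^4/2 - 7*o^3/2 + sqrt(2)*o^3/4 - 7*o^2/4 + 9*o + 9/2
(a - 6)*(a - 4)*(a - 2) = a^3 - 12*a^2 + 44*a - 48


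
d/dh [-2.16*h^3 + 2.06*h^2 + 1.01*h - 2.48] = -6.48*h^2 + 4.12*h + 1.01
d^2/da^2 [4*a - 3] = 0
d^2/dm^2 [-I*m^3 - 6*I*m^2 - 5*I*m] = 6*I*(-m - 2)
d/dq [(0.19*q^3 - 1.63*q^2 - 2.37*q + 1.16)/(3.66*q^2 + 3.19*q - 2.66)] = (0.6954*q^4 + 1.2122*q^3 + 1.9583*q^2 + 0.180400000000001*q + 2.6038)/(13.3956*q^4 + 23.3508*q^3 - 9.2951*q^2 - 16.9708*q + 7.0756)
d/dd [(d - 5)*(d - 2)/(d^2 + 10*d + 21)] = (17*d^2 + 22*d - 247)/(d^4 + 20*d^3 + 142*d^2 + 420*d + 441)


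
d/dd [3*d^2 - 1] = 6*d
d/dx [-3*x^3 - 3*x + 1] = -9*x^2 - 3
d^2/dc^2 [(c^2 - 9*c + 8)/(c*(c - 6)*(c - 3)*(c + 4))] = 6*(c^8 - 23*c^7 + 161*c^6 - 407*c^5 + 166*c^4 + 684*c^3 - 288*c^2 - 10368*c + 13824)/(c^3*(c^9 - 15*c^8 + 21*c^7 + 631*c^6 - 2538*c^5 - 7236*c^4 + 48600*c^3 - 7776*c^2 - 279936*c + 373248))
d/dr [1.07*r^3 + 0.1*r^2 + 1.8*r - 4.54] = 3.21*r^2 + 0.2*r + 1.8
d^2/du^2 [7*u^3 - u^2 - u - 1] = 42*u - 2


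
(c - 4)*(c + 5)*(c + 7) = c^3 + 8*c^2 - 13*c - 140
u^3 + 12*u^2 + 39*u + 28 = (u + 1)*(u + 4)*(u + 7)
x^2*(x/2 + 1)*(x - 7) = x^4/2 - 5*x^3/2 - 7*x^2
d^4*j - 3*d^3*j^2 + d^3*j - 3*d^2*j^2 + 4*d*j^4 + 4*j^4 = (d - 2*j)^2*(d + j)*(d*j + j)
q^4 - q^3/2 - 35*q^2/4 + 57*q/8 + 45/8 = (q - 5/2)*(q - 3/2)*(q + 1/2)*(q + 3)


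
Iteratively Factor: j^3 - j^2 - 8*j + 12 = (j + 3)*(j^2 - 4*j + 4) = (j - 2)*(j + 3)*(j - 2)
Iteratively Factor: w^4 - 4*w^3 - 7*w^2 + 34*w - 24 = (w - 2)*(w^3 - 2*w^2 - 11*w + 12) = (w - 4)*(w - 2)*(w^2 + 2*w - 3) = (w - 4)*(w - 2)*(w - 1)*(w + 3)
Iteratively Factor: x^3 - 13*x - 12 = (x - 4)*(x^2 + 4*x + 3) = (x - 4)*(x + 3)*(x + 1)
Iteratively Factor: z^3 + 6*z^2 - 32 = (z - 2)*(z^2 + 8*z + 16) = (z - 2)*(z + 4)*(z + 4)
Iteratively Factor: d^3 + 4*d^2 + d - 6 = (d + 3)*(d^2 + d - 2) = (d - 1)*(d + 3)*(d + 2)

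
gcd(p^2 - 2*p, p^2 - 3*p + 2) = p - 2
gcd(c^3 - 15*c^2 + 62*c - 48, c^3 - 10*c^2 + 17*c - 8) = c^2 - 9*c + 8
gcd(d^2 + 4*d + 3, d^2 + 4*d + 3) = d^2 + 4*d + 3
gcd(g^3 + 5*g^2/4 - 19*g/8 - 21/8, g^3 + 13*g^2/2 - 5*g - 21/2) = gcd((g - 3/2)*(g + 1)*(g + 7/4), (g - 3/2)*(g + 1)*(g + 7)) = g^2 - g/2 - 3/2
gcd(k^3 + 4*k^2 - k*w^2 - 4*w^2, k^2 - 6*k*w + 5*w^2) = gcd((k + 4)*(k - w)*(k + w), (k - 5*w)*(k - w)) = -k + w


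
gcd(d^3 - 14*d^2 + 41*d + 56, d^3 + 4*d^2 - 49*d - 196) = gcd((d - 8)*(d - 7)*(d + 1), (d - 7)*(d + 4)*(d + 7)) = d - 7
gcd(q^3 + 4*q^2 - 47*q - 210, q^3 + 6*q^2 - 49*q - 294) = q^2 - q - 42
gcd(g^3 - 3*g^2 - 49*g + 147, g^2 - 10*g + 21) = g^2 - 10*g + 21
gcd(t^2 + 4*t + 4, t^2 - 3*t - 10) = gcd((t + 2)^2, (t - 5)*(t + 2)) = t + 2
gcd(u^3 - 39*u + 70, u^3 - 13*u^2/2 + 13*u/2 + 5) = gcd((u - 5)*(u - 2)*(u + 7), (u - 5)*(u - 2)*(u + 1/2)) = u^2 - 7*u + 10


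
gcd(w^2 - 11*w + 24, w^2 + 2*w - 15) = w - 3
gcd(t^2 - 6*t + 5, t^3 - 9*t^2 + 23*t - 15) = t^2 - 6*t + 5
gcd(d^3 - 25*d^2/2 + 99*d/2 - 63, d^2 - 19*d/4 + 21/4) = d - 3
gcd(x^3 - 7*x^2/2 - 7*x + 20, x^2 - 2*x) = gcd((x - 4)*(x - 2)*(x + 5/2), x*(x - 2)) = x - 2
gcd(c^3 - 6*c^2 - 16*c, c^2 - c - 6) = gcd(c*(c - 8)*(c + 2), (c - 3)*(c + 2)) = c + 2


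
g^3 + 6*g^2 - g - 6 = (g - 1)*(g + 1)*(g + 6)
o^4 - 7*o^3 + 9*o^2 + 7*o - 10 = (o - 5)*(o - 2)*(o - 1)*(o + 1)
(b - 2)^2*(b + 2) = b^3 - 2*b^2 - 4*b + 8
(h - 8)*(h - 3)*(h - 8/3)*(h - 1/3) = h^4 - 14*h^3 + 521*h^2/9 - 736*h/9 + 64/3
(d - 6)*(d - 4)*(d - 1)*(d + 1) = d^4 - 10*d^3 + 23*d^2 + 10*d - 24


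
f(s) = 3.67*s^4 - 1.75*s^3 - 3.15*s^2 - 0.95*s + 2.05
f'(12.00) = 24534.49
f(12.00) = 72614.17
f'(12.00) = 24534.49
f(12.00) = 72614.17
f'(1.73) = 48.45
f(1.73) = 14.79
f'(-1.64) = -69.49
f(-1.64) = 29.40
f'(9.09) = 10533.98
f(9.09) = 23475.30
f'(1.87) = 64.91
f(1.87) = 22.69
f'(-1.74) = -83.22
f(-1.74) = 37.03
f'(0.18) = -2.17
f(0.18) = 1.77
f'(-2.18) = -164.25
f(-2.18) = 90.17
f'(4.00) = 829.37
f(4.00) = 775.37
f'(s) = 14.68*s^3 - 5.25*s^2 - 6.3*s - 0.95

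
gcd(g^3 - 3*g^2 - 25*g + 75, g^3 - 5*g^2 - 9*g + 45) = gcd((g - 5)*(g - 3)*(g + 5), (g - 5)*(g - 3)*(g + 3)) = g^2 - 8*g + 15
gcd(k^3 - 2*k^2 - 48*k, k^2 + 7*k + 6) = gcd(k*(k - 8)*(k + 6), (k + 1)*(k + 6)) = k + 6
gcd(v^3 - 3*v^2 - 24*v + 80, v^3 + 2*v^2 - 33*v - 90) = v + 5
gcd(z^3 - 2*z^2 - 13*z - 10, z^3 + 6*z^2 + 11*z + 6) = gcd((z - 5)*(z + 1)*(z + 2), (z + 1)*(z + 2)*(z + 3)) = z^2 + 3*z + 2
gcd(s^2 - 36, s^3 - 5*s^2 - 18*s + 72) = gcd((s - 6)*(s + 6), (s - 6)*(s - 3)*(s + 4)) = s - 6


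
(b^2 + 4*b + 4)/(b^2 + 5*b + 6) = (b + 2)/(b + 3)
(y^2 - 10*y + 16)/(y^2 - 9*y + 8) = (y - 2)/(y - 1)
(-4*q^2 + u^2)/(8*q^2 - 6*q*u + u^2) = (-2*q - u)/(4*q - u)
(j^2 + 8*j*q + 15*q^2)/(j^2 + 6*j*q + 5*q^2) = (j + 3*q)/(j + q)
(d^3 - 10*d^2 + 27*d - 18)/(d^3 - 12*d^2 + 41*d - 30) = (d - 3)/(d - 5)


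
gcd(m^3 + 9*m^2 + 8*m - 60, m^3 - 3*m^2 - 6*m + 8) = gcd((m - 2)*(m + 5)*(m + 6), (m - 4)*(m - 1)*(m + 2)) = 1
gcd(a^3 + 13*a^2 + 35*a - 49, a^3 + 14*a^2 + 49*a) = a^2 + 14*a + 49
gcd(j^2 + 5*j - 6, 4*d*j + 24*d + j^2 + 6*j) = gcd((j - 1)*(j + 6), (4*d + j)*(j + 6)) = j + 6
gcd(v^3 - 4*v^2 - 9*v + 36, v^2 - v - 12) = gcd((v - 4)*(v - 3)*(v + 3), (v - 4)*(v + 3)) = v^2 - v - 12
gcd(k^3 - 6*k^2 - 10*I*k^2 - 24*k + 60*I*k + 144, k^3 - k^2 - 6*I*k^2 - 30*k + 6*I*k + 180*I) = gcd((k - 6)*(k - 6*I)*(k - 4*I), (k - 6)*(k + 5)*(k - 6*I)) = k^2 + k*(-6 - 6*I) + 36*I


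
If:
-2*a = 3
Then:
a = -3/2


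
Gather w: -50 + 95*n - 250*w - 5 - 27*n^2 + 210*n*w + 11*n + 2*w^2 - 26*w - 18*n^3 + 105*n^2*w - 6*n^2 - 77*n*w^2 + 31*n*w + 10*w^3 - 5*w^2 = -18*n^3 - 33*n^2 + 106*n + 10*w^3 + w^2*(-77*n - 3) + w*(105*n^2 + 241*n - 276) - 55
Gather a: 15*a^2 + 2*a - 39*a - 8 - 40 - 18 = 15*a^2 - 37*a - 66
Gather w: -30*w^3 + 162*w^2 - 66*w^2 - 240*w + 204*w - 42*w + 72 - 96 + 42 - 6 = -30*w^3 + 96*w^2 - 78*w + 12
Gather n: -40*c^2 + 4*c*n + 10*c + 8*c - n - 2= -40*c^2 + 18*c + n*(4*c - 1) - 2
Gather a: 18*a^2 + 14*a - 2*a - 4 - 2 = 18*a^2 + 12*a - 6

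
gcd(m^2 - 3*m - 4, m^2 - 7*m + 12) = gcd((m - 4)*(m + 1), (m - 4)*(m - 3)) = m - 4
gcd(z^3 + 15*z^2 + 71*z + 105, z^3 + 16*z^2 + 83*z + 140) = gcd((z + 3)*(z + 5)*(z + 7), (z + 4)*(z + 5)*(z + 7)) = z^2 + 12*z + 35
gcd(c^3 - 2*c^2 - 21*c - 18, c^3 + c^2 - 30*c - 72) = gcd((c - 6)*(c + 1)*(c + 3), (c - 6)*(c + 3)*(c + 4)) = c^2 - 3*c - 18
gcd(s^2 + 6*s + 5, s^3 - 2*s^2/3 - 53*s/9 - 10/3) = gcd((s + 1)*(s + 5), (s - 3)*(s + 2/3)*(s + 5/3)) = 1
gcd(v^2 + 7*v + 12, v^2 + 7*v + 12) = v^2 + 7*v + 12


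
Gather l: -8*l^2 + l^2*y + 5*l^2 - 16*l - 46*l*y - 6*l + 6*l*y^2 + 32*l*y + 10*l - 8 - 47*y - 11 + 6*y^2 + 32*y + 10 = l^2*(y - 3) + l*(6*y^2 - 14*y - 12) + 6*y^2 - 15*y - 9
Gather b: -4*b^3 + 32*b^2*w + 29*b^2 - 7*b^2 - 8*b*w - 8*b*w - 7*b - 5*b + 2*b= -4*b^3 + b^2*(32*w + 22) + b*(-16*w - 10)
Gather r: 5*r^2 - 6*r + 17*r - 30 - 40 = 5*r^2 + 11*r - 70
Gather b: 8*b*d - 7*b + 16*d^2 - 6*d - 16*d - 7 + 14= b*(8*d - 7) + 16*d^2 - 22*d + 7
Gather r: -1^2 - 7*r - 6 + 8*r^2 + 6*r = 8*r^2 - r - 7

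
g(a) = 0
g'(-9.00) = 0.00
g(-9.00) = 0.00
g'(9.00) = 0.00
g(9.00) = 0.00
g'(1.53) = 0.00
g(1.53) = 0.00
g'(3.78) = 0.00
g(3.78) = 0.00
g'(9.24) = 0.00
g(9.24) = 0.00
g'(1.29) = 0.00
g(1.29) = 0.00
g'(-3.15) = 0.00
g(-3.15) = 0.00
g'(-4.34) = 0.00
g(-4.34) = 0.00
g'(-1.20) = 0.00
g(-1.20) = 0.00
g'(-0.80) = 0.00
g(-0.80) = 0.00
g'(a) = 0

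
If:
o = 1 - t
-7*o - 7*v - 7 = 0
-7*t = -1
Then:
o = 6/7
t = 1/7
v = -13/7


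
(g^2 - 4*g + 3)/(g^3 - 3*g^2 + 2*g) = (g - 3)/(g*(g - 2))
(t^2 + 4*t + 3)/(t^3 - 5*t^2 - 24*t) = (t + 1)/(t*(t - 8))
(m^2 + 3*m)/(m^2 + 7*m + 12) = m/(m + 4)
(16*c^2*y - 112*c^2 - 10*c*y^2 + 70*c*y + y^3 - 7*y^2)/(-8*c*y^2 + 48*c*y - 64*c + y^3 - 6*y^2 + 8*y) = (-2*c*y + 14*c + y^2 - 7*y)/(y^2 - 6*y + 8)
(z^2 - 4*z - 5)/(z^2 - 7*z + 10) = (z + 1)/(z - 2)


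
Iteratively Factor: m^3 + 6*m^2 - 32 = (m + 4)*(m^2 + 2*m - 8) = (m + 4)^2*(m - 2)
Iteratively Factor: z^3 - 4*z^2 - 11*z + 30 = (z - 5)*(z^2 + z - 6) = (z - 5)*(z + 3)*(z - 2)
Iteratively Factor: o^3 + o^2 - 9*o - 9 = (o + 1)*(o^2 - 9) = (o - 3)*(o + 1)*(o + 3)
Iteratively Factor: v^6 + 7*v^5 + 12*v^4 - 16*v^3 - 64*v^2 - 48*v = (v - 2)*(v^5 + 9*v^4 + 30*v^3 + 44*v^2 + 24*v) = v*(v - 2)*(v^4 + 9*v^3 + 30*v^2 + 44*v + 24) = v*(v - 2)*(v + 3)*(v^3 + 6*v^2 + 12*v + 8) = v*(v - 2)*(v + 2)*(v + 3)*(v^2 + 4*v + 4) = v*(v - 2)*(v + 2)^2*(v + 3)*(v + 2)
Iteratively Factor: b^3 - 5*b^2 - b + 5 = (b + 1)*(b^2 - 6*b + 5) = (b - 1)*(b + 1)*(b - 5)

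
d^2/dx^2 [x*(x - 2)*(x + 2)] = 6*x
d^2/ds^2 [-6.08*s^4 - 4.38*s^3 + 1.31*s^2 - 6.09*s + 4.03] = -72.96*s^2 - 26.28*s + 2.62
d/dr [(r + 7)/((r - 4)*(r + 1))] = (-r^2 - 14*r + 17)/(r^4 - 6*r^3 + r^2 + 24*r + 16)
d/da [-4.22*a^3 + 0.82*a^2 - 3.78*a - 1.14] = -12.66*a^2 + 1.64*a - 3.78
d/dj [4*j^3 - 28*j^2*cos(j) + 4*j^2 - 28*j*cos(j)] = 28*j^2*sin(j) + 12*j^2 + 28*j*sin(j) - 56*j*cos(j) + 8*j - 28*cos(j)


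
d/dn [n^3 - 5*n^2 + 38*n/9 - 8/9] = 3*n^2 - 10*n + 38/9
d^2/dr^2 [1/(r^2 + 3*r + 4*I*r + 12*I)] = 2*(-r^2 - 3*r - 4*I*r + (2*r + 3 + 4*I)^2 - 12*I)/(r^2 + 3*r + 4*I*r + 12*I)^3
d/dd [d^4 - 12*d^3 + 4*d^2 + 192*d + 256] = 4*d^3 - 36*d^2 + 8*d + 192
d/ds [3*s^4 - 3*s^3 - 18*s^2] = 3*s*(4*s^2 - 3*s - 12)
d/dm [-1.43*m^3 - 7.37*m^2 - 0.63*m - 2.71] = -4.29*m^2 - 14.74*m - 0.63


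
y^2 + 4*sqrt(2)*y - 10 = (y - sqrt(2))*(y + 5*sqrt(2))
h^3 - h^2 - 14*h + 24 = (h - 3)*(h - 2)*(h + 4)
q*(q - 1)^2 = q^3 - 2*q^2 + q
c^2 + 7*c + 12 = (c + 3)*(c + 4)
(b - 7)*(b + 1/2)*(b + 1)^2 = b^4 - 9*b^3/2 - 31*b^2/2 - 27*b/2 - 7/2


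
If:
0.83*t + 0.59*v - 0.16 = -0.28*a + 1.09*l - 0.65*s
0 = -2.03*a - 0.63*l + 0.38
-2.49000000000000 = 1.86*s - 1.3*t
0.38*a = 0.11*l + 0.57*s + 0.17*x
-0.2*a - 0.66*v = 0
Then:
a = 0.0916282469713384*x - 0.0933633390360879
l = 0.904012028957553 - 0.295246573574313*x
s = -0.180182707118802*x - 0.236700687752709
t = 1.57672055444612 - 0.257799873262286*x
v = 0.0282919209200266 - 0.0277661354458601*x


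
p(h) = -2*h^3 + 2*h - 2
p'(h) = 2 - 6*h^2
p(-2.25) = 16.28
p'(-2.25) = -28.38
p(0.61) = -1.23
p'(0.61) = -0.23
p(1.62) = -7.26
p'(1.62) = -13.75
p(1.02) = -2.08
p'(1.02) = -4.24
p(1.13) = -2.63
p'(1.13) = -5.66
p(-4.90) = 223.50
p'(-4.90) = -142.06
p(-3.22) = 58.33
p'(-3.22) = -60.21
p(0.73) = -1.32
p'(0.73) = -1.20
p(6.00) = -422.00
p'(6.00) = -214.00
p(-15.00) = 6718.00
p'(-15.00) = -1348.00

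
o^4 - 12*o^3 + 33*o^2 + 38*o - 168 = (o - 7)*(o - 4)*(o - 3)*(o + 2)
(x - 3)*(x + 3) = x^2 - 9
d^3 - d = d*(d - 1)*(d + 1)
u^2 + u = u*(u + 1)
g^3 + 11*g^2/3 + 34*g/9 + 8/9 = (g + 1/3)*(g + 4/3)*(g + 2)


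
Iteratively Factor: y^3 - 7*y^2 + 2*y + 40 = (y + 2)*(y^2 - 9*y + 20) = (y - 5)*(y + 2)*(y - 4)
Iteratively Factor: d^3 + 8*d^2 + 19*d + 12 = (d + 1)*(d^2 + 7*d + 12) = (d + 1)*(d + 3)*(d + 4)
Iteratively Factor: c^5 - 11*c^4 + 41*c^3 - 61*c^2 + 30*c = (c - 2)*(c^4 - 9*c^3 + 23*c^2 - 15*c) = c*(c - 2)*(c^3 - 9*c^2 + 23*c - 15) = c*(c - 3)*(c - 2)*(c^2 - 6*c + 5) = c*(c - 5)*(c - 3)*(c - 2)*(c - 1)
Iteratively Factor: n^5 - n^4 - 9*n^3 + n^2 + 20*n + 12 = (n + 1)*(n^4 - 2*n^3 - 7*n^2 + 8*n + 12) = (n - 2)*(n + 1)*(n^3 - 7*n - 6) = (n - 2)*(n + 1)*(n + 2)*(n^2 - 2*n - 3) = (n - 2)*(n + 1)^2*(n + 2)*(n - 3)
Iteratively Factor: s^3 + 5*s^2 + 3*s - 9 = (s + 3)*(s^2 + 2*s - 3) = (s - 1)*(s + 3)*(s + 3)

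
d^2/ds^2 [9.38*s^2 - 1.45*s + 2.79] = 18.7600000000000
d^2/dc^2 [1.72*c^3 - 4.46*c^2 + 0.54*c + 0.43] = 10.32*c - 8.92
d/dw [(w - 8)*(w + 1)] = 2*w - 7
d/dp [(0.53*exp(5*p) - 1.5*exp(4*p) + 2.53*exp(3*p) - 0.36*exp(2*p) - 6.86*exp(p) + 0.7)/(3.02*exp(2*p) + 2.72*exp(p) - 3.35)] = (4.8018*exp(6*p) - 3.2936*exp(5*p) - 13.4769*exp(4*p) + 33.8632*exp(3*p) - 5.6885*exp(2*p) - 1.816*exp(p) + 21.077)*exp(p)/(9.1204*exp(4*p) + 16.4288*exp(3*p) - 12.8356*exp(2*p) - 18.224*exp(p) + 11.2225)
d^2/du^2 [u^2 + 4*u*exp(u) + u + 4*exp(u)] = 4*u*exp(u) + 12*exp(u) + 2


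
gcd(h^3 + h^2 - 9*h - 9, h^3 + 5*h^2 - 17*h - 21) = h^2 - 2*h - 3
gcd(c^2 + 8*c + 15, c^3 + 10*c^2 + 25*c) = c + 5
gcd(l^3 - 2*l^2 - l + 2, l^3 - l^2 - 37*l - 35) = l + 1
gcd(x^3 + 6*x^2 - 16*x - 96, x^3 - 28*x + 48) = x^2 + 2*x - 24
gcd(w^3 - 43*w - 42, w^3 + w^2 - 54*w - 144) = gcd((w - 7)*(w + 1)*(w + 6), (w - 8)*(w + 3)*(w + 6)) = w + 6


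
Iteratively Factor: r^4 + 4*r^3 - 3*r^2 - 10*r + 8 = (r - 1)*(r^3 + 5*r^2 + 2*r - 8) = (r - 1)*(r + 4)*(r^2 + r - 2) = (r - 1)*(r + 2)*(r + 4)*(r - 1)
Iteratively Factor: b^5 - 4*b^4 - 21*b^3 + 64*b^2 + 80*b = (b)*(b^4 - 4*b^3 - 21*b^2 + 64*b + 80) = b*(b + 4)*(b^3 - 8*b^2 + 11*b + 20) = b*(b - 5)*(b + 4)*(b^2 - 3*b - 4) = b*(b - 5)*(b - 4)*(b + 4)*(b + 1)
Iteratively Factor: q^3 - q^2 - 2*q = (q + 1)*(q^2 - 2*q) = (q - 2)*(q + 1)*(q)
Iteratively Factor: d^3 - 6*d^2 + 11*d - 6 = (d - 2)*(d^2 - 4*d + 3) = (d - 3)*(d - 2)*(d - 1)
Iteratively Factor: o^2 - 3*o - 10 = (o - 5)*(o + 2)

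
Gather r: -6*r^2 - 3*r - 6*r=-6*r^2 - 9*r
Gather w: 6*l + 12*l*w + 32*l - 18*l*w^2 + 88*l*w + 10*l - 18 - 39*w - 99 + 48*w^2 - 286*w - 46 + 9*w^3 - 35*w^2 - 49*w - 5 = 48*l + 9*w^3 + w^2*(13 - 18*l) + w*(100*l - 374) - 168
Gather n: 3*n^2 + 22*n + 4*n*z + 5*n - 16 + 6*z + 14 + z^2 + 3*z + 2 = 3*n^2 + n*(4*z + 27) + z^2 + 9*z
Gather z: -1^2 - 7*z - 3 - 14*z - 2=-21*z - 6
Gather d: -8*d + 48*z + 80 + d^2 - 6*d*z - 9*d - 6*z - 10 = d^2 + d*(-6*z - 17) + 42*z + 70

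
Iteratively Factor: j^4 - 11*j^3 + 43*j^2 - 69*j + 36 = (j - 4)*(j^3 - 7*j^2 + 15*j - 9) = (j - 4)*(j - 3)*(j^2 - 4*j + 3) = (j - 4)*(j - 3)^2*(j - 1)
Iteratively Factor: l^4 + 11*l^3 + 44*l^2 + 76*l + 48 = (l + 4)*(l^3 + 7*l^2 + 16*l + 12) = (l + 2)*(l + 4)*(l^2 + 5*l + 6) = (l + 2)*(l + 3)*(l + 4)*(l + 2)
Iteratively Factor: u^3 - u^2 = (u)*(u^2 - u) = u*(u - 1)*(u)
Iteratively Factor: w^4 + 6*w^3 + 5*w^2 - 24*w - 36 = (w + 2)*(w^3 + 4*w^2 - 3*w - 18) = (w - 2)*(w + 2)*(w^2 + 6*w + 9) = (w - 2)*(w + 2)*(w + 3)*(w + 3)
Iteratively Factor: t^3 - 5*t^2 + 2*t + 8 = (t + 1)*(t^2 - 6*t + 8) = (t - 2)*(t + 1)*(t - 4)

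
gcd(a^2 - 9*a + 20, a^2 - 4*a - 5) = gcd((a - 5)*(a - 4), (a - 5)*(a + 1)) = a - 5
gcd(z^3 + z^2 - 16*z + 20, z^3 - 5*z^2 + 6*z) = z - 2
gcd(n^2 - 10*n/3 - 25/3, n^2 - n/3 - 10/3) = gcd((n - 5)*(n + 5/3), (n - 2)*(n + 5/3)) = n + 5/3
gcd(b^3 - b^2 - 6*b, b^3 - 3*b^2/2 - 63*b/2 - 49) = b + 2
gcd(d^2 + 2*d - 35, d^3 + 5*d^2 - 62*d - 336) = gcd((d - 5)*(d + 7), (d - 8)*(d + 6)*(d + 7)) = d + 7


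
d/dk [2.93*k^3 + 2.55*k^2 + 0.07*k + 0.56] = 8.79*k^2 + 5.1*k + 0.07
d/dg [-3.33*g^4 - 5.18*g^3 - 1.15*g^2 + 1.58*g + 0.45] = -13.32*g^3 - 15.54*g^2 - 2.3*g + 1.58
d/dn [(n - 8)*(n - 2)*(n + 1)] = 3*n^2 - 18*n + 6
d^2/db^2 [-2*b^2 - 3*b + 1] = -4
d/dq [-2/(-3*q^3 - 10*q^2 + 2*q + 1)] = 2*(-9*q^2 - 20*q + 2)/(3*q^3 + 10*q^2 - 2*q - 1)^2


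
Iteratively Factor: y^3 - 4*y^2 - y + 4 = (y + 1)*(y^2 - 5*y + 4) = (y - 4)*(y + 1)*(y - 1)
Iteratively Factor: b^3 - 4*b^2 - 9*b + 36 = (b - 3)*(b^2 - b - 12) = (b - 4)*(b - 3)*(b + 3)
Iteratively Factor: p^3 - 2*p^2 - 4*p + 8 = (p - 2)*(p^2 - 4) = (p - 2)*(p + 2)*(p - 2)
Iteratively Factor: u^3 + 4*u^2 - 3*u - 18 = (u + 3)*(u^2 + u - 6) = (u - 2)*(u + 3)*(u + 3)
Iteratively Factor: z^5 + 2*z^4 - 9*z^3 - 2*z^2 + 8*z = (z - 1)*(z^4 + 3*z^3 - 6*z^2 - 8*z) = (z - 1)*(z + 1)*(z^3 + 2*z^2 - 8*z) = (z - 2)*(z - 1)*(z + 1)*(z^2 + 4*z) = (z - 2)*(z - 1)*(z + 1)*(z + 4)*(z)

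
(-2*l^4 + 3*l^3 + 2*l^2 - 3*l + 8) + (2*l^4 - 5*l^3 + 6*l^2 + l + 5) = -2*l^3 + 8*l^2 - 2*l + 13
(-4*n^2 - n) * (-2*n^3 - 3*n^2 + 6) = 8*n^5 + 14*n^4 + 3*n^3 - 24*n^2 - 6*n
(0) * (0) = 0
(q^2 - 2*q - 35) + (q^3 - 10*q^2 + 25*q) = q^3 - 9*q^2 + 23*q - 35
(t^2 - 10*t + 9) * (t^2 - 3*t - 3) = t^4 - 13*t^3 + 36*t^2 + 3*t - 27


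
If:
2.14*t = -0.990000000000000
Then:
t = -0.46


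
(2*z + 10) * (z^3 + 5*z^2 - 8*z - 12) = 2*z^4 + 20*z^3 + 34*z^2 - 104*z - 120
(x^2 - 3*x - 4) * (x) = x^3 - 3*x^2 - 4*x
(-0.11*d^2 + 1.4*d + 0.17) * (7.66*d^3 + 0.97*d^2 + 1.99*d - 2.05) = -0.8426*d^5 + 10.6173*d^4 + 2.4413*d^3 + 3.1764*d^2 - 2.5317*d - 0.3485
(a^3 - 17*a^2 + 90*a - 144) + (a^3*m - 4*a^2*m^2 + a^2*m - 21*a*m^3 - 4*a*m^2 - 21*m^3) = a^3*m + a^3 - 4*a^2*m^2 + a^2*m - 17*a^2 - 21*a*m^3 - 4*a*m^2 + 90*a - 21*m^3 - 144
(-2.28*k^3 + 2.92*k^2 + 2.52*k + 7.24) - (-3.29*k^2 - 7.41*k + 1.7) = -2.28*k^3 + 6.21*k^2 + 9.93*k + 5.54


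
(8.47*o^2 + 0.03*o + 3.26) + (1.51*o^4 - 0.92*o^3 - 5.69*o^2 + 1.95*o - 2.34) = 1.51*o^4 - 0.92*o^3 + 2.78*o^2 + 1.98*o + 0.92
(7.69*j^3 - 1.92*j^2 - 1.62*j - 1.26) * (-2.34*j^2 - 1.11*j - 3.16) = -17.9946*j^5 - 4.0431*j^4 - 18.3784*j^3 + 10.8138*j^2 + 6.5178*j + 3.9816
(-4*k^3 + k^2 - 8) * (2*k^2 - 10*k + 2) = -8*k^5 + 42*k^4 - 18*k^3 - 14*k^2 + 80*k - 16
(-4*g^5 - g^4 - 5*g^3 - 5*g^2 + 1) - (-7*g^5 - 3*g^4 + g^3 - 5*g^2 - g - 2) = 3*g^5 + 2*g^4 - 6*g^3 + g + 3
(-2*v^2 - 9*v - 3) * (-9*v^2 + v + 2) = 18*v^4 + 79*v^3 + 14*v^2 - 21*v - 6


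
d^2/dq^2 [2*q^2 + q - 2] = 4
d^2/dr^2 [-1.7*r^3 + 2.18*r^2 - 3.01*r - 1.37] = 4.36 - 10.2*r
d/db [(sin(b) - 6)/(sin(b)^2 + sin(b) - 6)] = (12 - sin(b))*sin(b)*cos(b)/(sin(b)^2 + sin(b) - 6)^2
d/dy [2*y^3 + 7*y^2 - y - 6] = 6*y^2 + 14*y - 1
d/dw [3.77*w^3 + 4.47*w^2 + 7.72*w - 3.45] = 11.31*w^2 + 8.94*w + 7.72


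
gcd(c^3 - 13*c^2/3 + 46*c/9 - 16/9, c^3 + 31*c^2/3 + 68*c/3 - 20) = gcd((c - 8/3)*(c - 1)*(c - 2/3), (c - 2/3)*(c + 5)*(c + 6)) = c - 2/3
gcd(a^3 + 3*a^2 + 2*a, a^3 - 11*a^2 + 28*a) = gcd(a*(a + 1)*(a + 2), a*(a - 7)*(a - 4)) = a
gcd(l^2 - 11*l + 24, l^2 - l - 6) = l - 3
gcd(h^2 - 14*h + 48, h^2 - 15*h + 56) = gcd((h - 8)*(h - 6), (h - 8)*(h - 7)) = h - 8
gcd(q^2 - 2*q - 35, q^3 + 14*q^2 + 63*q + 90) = q + 5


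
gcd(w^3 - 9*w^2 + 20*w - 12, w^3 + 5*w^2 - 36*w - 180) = w - 6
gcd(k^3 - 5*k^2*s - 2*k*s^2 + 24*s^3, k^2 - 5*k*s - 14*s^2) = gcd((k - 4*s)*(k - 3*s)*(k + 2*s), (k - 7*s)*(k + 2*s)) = k + 2*s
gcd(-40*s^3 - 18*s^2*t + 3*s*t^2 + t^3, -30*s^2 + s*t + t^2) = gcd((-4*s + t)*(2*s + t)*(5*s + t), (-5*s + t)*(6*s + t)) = 1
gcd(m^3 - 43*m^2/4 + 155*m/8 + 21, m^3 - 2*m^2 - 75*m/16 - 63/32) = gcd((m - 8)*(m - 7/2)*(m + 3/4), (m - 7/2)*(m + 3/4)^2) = m^2 - 11*m/4 - 21/8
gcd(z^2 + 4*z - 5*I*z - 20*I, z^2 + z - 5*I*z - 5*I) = z - 5*I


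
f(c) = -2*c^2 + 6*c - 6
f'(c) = 6 - 4*c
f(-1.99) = -25.86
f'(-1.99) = 13.96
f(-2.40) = -31.92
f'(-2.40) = 15.60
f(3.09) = -6.56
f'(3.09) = -6.36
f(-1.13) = -15.33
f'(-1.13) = 10.52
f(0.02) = -5.88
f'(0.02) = 5.92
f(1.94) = -1.89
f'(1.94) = -1.76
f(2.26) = -2.66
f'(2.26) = -3.04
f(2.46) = -3.34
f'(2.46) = -3.84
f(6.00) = -42.00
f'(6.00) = -18.00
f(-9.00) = -222.00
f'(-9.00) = 42.00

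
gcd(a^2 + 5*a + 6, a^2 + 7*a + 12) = a + 3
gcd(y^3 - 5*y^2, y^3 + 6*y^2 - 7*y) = y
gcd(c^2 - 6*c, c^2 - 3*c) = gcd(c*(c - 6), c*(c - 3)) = c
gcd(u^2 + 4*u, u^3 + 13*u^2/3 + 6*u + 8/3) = 1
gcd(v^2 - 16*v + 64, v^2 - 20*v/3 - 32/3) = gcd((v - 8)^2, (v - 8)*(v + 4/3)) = v - 8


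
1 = 1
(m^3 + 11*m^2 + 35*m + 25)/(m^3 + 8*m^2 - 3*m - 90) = (m^2 + 6*m + 5)/(m^2 + 3*m - 18)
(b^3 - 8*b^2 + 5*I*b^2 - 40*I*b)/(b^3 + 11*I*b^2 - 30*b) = (b - 8)/(b + 6*I)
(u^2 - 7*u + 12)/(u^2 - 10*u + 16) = (u^2 - 7*u + 12)/(u^2 - 10*u + 16)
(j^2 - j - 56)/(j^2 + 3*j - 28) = (j - 8)/(j - 4)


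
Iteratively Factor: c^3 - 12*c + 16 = (c + 4)*(c^2 - 4*c + 4) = (c - 2)*(c + 4)*(c - 2)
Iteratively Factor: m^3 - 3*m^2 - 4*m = (m)*(m^2 - 3*m - 4) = m*(m + 1)*(m - 4)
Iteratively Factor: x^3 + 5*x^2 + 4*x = (x)*(x^2 + 5*x + 4) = x*(x + 4)*(x + 1)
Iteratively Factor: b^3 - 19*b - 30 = (b - 5)*(b^2 + 5*b + 6) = (b - 5)*(b + 3)*(b + 2)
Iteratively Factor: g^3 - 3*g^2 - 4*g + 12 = (g + 2)*(g^2 - 5*g + 6) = (g - 2)*(g + 2)*(g - 3)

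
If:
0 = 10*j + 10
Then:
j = -1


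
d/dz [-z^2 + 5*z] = 5 - 2*z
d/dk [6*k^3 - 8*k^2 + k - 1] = 18*k^2 - 16*k + 1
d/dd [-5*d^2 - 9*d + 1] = -10*d - 9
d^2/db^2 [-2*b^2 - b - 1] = -4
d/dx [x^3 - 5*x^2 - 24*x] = 3*x^2 - 10*x - 24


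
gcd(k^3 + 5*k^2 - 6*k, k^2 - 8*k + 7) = k - 1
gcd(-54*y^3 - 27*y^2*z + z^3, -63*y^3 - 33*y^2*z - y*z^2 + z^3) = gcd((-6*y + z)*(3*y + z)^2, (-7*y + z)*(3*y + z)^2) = 9*y^2 + 6*y*z + z^2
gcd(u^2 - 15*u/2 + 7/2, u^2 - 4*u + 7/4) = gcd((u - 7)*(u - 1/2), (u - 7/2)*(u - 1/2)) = u - 1/2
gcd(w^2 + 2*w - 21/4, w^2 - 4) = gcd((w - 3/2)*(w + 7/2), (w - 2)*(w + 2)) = 1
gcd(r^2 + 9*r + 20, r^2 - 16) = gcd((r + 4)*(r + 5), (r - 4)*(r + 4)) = r + 4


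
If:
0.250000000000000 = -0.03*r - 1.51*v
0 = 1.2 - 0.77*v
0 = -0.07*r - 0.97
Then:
No Solution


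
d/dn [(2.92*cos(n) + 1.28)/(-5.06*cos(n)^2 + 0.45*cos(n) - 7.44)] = (-14.7752*cos(n)^2 - 12.9536*cos(n) + 22.3008)*sin(n)/(25.6036*cos(n)^4 - 4.554*cos(n)^3 + 75.4953*cos(n)^2 - 6.696*cos(n) + 55.3536)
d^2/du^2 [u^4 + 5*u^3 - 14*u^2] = 12*u^2 + 30*u - 28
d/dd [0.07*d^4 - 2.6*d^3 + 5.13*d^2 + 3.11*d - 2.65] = 0.28*d^3 - 7.8*d^2 + 10.26*d + 3.11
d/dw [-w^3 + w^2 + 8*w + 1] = -3*w^2 + 2*w + 8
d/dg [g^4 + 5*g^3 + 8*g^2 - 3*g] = 4*g^3 + 15*g^2 + 16*g - 3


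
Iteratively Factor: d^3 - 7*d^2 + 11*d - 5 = (d - 1)*(d^2 - 6*d + 5) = (d - 1)^2*(d - 5)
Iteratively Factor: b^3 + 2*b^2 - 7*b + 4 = (b - 1)*(b^2 + 3*b - 4) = (b - 1)^2*(b + 4)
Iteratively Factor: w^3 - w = (w + 1)*(w^2 - w) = (w - 1)*(w + 1)*(w)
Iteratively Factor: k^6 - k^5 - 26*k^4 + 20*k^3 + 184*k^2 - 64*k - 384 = (k + 2)*(k^5 - 3*k^4 - 20*k^3 + 60*k^2 + 64*k - 192) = (k - 2)*(k + 2)*(k^4 - k^3 - 22*k^2 + 16*k + 96) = (k - 2)*(k + 2)^2*(k^3 - 3*k^2 - 16*k + 48) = (k - 3)*(k - 2)*(k + 2)^2*(k^2 - 16) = (k - 4)*(k - 3)*(k - 2)*(k + 2)^2*(k + 4)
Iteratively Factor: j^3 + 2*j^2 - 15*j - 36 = (j + 3)*(j^2 - j - 12) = (j - 4)*(j + 3)*(j + 3)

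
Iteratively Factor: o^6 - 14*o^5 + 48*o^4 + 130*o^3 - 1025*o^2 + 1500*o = (o)*(o^5 - 14*o^4 + 48*o^3 + 130*o^2 - 1025*o + 1500) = o*(o - 3)*(o^4 - 11*o^3 + 15*o^2 + 175*o - 500) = o*(o - 3)*(o + 4)*(o^3 - 15*o^2 + 75*o - 125) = o*(o - 5)*(o - 3)*(o + 4)*(o^2 - 10*o + 25) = o*(o - 5)^2*(o - 3)*(o + 4)*(o - 5)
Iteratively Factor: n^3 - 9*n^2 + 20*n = (n - 4)*(n^2 - 5*n) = (n - 5)*(n - 4)*(n)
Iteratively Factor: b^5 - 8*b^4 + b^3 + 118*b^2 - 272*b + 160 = (b - 2)*(b^4 - 6*b^3 - 11*b^2 + 96*b - 80) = (b - 4)*(b - 2)*(b^3 - 2*b^2 - 19*b + 20) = (b - 4)*(b - 2)*(b + 4)*(b^2 - 6*b + 5) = (b - 4)*(b - 2)*(b - 1)*(b + 4)*(b - 5)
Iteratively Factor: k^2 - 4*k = (k)*(k - 4)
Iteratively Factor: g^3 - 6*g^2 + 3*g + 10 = (g - 5)*(g^2 - g - 2) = (g - 5)*(g + 1)*(g - 2)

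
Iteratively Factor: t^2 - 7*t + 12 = (t - 4)*(t - 3)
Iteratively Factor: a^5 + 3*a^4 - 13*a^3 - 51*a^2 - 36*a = (a)*(a^4 + 3*a^3 - 13*a^2 - 51*a - 36) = a*(a - 4)*(a^3 + 7*a^2 + 15*a + 9) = a*(a - 4)*(a + 3)*(a^2 + 4*a + 3) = a*(a - 4)*(a + 3)^2*(a + 1)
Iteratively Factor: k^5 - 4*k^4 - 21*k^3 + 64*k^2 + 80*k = (k - 4)*(k^4 - 21*k^2 - 20*k) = (k - 5)*(k - 4)*(k^3 + 5*k^2 + 4*k) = (k - 5)*(k - 4)*(k + 4)*(k^2 + k) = (k - 5)*(k - 4)*(k + 1)*(k + 4)*(k)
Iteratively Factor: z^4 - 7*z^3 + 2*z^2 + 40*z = (z - 4)*(z^3 - 3*z^2 - 10*z) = (z - 4)*(z + 2)*(z^2 - 5*z) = z*(z - 4)*(z + 2)*(z - 5)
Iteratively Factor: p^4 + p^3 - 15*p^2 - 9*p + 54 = (p + 3)*(p^3 - 2*p^2 - 9*p + 18) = (p + 3)^2*(p^2 - 5*p + 6) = (p - 2)*(p + 3)^2*(p - 3)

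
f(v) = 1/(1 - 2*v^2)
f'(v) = 4*v/(1 - 2*v^2)^2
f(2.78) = -0.07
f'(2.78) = 0.05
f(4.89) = -0.02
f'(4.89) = 0.01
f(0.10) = 1.02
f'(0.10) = 0.42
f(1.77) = -0.19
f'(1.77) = 0.26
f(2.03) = -0.14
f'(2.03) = 0.15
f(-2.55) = -0.08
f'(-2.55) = -0.07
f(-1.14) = -0.63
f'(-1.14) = -1.78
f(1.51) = -0.28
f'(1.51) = 0.48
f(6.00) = -0.01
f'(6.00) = 0.00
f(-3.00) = -0.06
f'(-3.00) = -0.04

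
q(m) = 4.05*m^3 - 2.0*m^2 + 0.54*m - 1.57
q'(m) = 12.15*m^2 - 4.0*m + 0.54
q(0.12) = -1.53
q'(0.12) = 0.23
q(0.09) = -1.53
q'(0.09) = 0.28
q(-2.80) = -107.67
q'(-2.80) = 107.00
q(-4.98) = -554.06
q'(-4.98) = 321.78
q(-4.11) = -318.75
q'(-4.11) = 222.22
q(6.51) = 1034.56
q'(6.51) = 489.42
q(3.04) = 95.37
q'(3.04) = 100.67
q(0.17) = -1.52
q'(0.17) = 0.21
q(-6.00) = -951.61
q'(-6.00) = 461.94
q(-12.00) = -7294.45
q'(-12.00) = 1798.14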